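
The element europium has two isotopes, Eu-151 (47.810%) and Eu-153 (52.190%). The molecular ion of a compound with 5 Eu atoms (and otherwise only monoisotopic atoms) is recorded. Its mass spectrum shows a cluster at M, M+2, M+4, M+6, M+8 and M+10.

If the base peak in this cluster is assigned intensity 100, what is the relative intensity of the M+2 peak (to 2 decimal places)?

41.96

Binomial terms of (0.47810 + 0.52190)^5: M 0.0250, M+2 0.1363, M+4 0.2977, M+6 0.3249, M+8 0.1774, M+10 0.0387 → M+6 is the base peak.
P(M+6) = C(5,3) × 0.47810^2 × 0.52190^3 = 10 × 0.22857961 × 0.14215492 = 0.324937 (base)
P(M+2) = C(5,1) × 0.47810^4 × 0.52190^1 = 5 × 0.05224864 × 0.5219 = 0.136343
Relative intensity = 0.136343 / 0.324937 × 100 = 41.96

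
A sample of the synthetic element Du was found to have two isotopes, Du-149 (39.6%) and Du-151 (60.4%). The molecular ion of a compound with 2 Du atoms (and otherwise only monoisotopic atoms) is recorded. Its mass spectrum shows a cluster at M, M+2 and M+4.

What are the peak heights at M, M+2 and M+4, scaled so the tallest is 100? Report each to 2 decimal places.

32.78 : 100.00 : 76.26

The 2 Du atoms are independent, so intensities follow the terms of (0.396 + 0.604)^2.
P(M) = 0.396^2 = 0.156816
P(M+2) = 2 × 0.396^1 × 0.604^1 = 0.478368
P(M+4) = 0.604^2 = 0.364816
The M+2 peak is largest (0.478368); scaling to 100 gives 32.78 : 100.00 : 76.26.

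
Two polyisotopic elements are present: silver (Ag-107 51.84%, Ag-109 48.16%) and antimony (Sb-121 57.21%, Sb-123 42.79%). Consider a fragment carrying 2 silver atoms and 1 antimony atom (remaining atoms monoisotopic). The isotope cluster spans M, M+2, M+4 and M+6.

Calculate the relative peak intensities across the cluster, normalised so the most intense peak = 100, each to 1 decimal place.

38.4 : 100.0 : 86.4 : 24.8

Silver pattern (n=2): 0.26873856 : 0.49932288 : 0.23193856
Antimony pattern (n=1): 0.5721 : 0.4279
Convolve the two distributions (both contribute in 2-u steps):
  M: 0.26873856×0.5721 = 0.153745
  M+2: 0.26873856×0.4279 + 0.49932288×0.5721 = 0.400656
  M+4: 0.49932288×0.4279 + 0.23193856×0.5721 = 0.346352
  M+6: 0.23193856×0.4279 = 0.099247
Scale to base peak (0.400656) = 100: 38.4 : 100.0 : 86.4 : 24.8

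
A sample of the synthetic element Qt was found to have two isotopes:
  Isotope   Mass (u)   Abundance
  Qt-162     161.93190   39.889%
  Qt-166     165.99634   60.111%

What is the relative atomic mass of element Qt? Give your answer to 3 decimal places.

164.375 u

The abundance-weighted mean is 0.39889 × 161.93190 + 0.60111 × 165.99634
= 64.593016 + 99.782060 = 164.375076 u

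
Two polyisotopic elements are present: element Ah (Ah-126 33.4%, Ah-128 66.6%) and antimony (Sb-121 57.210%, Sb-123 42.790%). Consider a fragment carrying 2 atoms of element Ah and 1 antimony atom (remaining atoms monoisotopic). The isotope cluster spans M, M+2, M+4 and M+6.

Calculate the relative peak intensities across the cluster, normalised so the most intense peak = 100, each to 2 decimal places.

Element Ah pattern (n=2): 0.111556 : 0.444888 : 0.443556
Antimony pattern (n=1): 0.5721 : 0.4279
Convolve the two distributions (both contribute in 2-u steps):
  M: 0.111556×0.5721 = 0.063821
  M+2: 0.111556×0.4279 + 0.444888×0.5721 = 0.302255
  M+4: 0.444888×0.4279 + 0.443556×0.5721 = 0.444126
  M+6: 0.443556×0.4279 = 0.189798
Scale to base peak (0.444126) = 100: 14.37 : 68.06 : 100.00 : 42.74

14.37 : 68.06 : 100.00 : 42.74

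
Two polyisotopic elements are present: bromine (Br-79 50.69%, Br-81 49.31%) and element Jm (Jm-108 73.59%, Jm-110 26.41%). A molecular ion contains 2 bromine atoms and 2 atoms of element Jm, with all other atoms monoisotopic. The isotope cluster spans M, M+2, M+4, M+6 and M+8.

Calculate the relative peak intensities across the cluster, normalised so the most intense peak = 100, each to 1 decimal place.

37.5 : 100.0 : 92.8 : 34.9 : 4.6

Bromine pattern (n=2): 0.25694761 : 0.49990478 : 0.24314761
Element Jm pattern (n=2): 0.54154881 : 0.38870238 : 0.06974881
Convolve the two distributions (both contribute in 2-u steps):
  M: 0.25694761×0.54154881 = 0.139150
  M+2: 0.25694761×0.38870238 + 0.49990478×0.54154881 = 0.370599
  M+4: 0.25694761×0.06974881 + 0.49990478×0.38870238 + 0.24314761×0.54154881 = 0.343912
  M+6: 0.49990478×0.06974881 + 0.24314761×0.38870238 = 0.129380
  M+8: 0.24314761×0.06974881 = 0.016959
Scale to base peak (0.370599) = 100: 37.5 : 100.0 : 92.8 : 34.9 : 4.6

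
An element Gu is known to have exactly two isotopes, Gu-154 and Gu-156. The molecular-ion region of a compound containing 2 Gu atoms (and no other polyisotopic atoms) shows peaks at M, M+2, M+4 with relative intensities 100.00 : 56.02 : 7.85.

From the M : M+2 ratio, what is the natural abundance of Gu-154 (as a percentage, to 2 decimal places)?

Write p for the Gu-154 fraction. I(M+2)/I(M) = [C(2,1)·p^1·(1−p)] / p^2 = 2·(1−p)/p = 56.02/100.00 = 0.5602
(1−p)/p = 0.5602/2 = 0.2801  ⇒  p = 1/(1 + 0.2801) = 0.7812
Gu-154: 78.12%, Gu-156: 21.88%.

78.12%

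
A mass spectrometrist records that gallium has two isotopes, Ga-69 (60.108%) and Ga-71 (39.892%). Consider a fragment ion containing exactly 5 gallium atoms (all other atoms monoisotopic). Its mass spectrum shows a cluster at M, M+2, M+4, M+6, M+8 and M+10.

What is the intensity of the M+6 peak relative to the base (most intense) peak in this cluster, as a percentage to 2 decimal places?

66.37%

Term probabilities: M 0.0785, M+2 0.2604, M+4 0.3456, M+6 0.2294, M+8 0.0761, M+10 0.0101. Base peak = M+4.
P(M+4) = C(5,2) × 0.60108^3 × 0.39892^2 = 10 × 0.2171685 × 0.15913717 = 0.345596 (base)
P(M+6) = C(5,3) × 0.60108^2 × 0.39892^3 = 10 × 0.36129717 × 0.063483 = 0.229362
Relative intensity = 0.229362 / 0.345596 × 100 = 66.37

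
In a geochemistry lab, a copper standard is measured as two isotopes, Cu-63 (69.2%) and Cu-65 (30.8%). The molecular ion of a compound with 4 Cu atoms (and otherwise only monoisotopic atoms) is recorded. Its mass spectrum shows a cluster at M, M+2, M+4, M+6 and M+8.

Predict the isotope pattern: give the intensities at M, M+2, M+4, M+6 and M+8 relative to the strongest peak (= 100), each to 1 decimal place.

56.2 : 100.0 : 66.8 : 19.8 : 2.2

Expanding (0.692 + 0.308)^4:
P(M) = 0.692^4 = 0.229311
P(M+2) = 4 × 0.692^3 × 0.308^1 = 0.408253
P(M+4) = 6 × 0.692^2 × 0.308^2 = 0.272562
P(M+6) = 4 × 0.692^1 × 0.308^3 = 0.080876
P(M+8) = 0.308^4 = 0.008999
The M+2 peak is largest (0.408253); scaling to 100 gives 56.2 : 100.0 : 66.8 : 19.8 : 2.2.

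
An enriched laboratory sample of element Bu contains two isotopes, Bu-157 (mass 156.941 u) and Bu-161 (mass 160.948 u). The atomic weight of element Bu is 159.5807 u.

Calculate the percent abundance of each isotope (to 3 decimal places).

Bu-157: 34.123%, Bu-161: 65.877%

With x = fraction of Bu-157 (so Bu-161 is 1 − x):
156.941·x + 160.948·(1 − x) = 159.5807
(156.941 − 160.948)·x = 159.5807 − 160.948
x = -1.3673 / -4.007 = 0.34123 → 34.123% Bu-157, 65.877% Bu-161.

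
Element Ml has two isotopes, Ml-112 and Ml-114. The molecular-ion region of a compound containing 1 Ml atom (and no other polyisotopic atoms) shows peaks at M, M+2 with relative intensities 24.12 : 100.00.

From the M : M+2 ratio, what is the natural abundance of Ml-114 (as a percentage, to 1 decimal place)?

80.6%

Let p = fractional abundance of Ml-112. I(M+2)/I(M) = [C(1,1)·p^0·(1−p)] / p^1 = 1·(1−p)/p = 100.00/24.12 = 4.1459
(1−p)/p = 4.1459/1 = 4.1459  ⇒  p = 1/(1 + 4.1459) = 0.1943
Ml-112: 19.4%, Ml-114: 80.6%.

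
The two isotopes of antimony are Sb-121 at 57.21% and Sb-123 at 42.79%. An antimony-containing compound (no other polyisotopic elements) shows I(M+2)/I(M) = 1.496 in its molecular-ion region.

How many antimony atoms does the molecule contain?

The M+2/M ratio from n Sb atoms is n · q/p = n · 0.4279/0.5721.
n = 1.496 × 0.5721/0.4279 = 2.00 ≈ 2

2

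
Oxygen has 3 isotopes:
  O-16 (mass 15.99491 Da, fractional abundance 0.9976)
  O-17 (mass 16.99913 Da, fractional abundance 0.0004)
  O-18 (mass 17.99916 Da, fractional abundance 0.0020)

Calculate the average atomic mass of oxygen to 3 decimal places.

Weight each isotope mass by its fractional abundance: 0.9976 × 15.99491 + 0.0004 × 16.99913 + 0.0020 × 17.99916
= 15.956522 + 0.006800 + 0.035998 = 15.999320 Da

15.999 Da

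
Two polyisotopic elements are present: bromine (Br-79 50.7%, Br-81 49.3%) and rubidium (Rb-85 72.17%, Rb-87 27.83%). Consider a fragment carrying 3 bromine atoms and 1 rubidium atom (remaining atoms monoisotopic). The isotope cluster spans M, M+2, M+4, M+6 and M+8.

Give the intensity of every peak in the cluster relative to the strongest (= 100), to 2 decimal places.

25.24 : 83.37 : 100.00 : 50.82 : 8.95

Bromine pattern (n=3): 0.13032384 : 0.38017547 : 0.36967753 : 0.11982316
Rubidium pattern (n=1): 0.7217 : 0.2783
Convolve the two distributions (both contribute in 2-u steps):
  M: 0.13032384×0.7217 = 0.094055
  M+2: 0.13032384×0.2783 + 0.38017547×0.7217 = 0.310642
  M+4: 0.38017547×0.2783 + 0.36967753×0.7217 = 0.372599
  M+6: 0.36967753×0.2783 + 0.11982316×0.7217 = 0.189358
  M+8: 0.11982316×0.2783 = 0.033347
Scale to base peak (0.372599) = 100: 25.24 : 83.37 : 100.00 : 50.82 : 8.95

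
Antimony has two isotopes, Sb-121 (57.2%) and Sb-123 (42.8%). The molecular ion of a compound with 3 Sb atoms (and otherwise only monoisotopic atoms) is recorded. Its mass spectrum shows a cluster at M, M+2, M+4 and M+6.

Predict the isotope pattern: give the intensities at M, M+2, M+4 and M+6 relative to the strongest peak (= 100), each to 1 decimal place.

44.5 : 100.0 : 74.8 : 18.7

The 3 Sb atoms are independent, so intensities follow the terms of (0.572 + 0.428)^3.
P(M) = 0.572^3 = 0.187149
P(M+2) = 3 × 0.572^2 × 0.428^1 = 0.420104
P(M+4) = 3 × 0.572^1 × 0.428^2 = 0.314344
P(M+6) = 0.428^3 = 0.078403
The M+2 peak is largest (0.420104); scaling to 100 gives 44.5 : 100.0 : 74.8 : 18.7.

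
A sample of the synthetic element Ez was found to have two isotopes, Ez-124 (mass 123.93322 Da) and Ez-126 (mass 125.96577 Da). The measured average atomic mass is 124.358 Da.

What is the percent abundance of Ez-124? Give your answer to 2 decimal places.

Let x be the fractional abundance of Ez-124; then Ez-126 has abundance 1 − x.
123.93322·x + 125.96577·(1 − x) = 124.358
(123.93322 − 125.96577)·x = 124.358 − 125.96577
x = -1.60777 / -2.03255 = 0.79101 → 79.10% Ez-124, 20.90% Ez-126.

79.10%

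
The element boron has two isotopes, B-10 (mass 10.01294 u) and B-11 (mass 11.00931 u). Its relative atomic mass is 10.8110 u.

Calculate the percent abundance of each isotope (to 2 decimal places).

With x = fraction of B-10 (so B-11 is 1 − x):
10.01294·x + 11.00931·(1 − x) = 10.8110
(10.01294 − 11.00931)·x = 10.8110 − 11.00931
x = -0.19831 / -0.99637 = 0.19903 → 19.90% B-10, 80.10% B-11.

B-10: 19.90%, B-11: 80.10%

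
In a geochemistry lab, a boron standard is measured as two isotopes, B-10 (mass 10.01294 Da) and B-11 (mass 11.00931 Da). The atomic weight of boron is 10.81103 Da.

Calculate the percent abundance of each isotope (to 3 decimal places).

Writing the weighted mean with unknown fraction x of B-10:
10.01294·x + 11.00931·(1 − x) = 10.81103
(10.01294 − 11.00931)·x = 10.81103 − 11.00931
x = -0.19828 / -0.99637 = 0.19900 → 19.900% B-10, 80.100% B-11.

B-10: 19.900%, B-11: 80.100%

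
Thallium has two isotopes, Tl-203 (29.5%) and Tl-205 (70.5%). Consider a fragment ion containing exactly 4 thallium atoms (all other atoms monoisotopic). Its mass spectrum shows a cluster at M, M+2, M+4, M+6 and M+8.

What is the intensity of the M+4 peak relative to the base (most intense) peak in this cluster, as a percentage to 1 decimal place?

Term probabilities: M 0.0076, M+2 0.0724, M+4 0.2595, M+6 0.4135, M+8 0.2470. Base peak = M+6.
P(M+6) = C(4,3) × 0.295^1 × 0.705^3 = 4 × 0.2950 × 0.35040263 = 0.413475 (base)
P(M+4) = C(4,2) × 0.295^2 × 0.705^2 = 6 × 0.087025 × 0.497025 = 0.259522
Relative intensity = 0.259522 / 0.413475 × 100 = 62.8

62.8%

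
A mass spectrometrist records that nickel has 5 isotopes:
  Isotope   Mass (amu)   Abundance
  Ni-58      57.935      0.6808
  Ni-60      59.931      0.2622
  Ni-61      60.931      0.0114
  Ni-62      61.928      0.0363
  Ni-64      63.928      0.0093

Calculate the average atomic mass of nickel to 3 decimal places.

58.693 amu

Ar = Σ fᵢ·mᵢ = 0.6808 × 57.935 + 0.2622 × 59.931 + 0.0114 × 60.931 + 0.0363 × 61.928 + 0.0093 × 63.928
= 39.4421 + 15.7139 + 0.6946 + 2.2480 + 0.5945 = 58.6931 amu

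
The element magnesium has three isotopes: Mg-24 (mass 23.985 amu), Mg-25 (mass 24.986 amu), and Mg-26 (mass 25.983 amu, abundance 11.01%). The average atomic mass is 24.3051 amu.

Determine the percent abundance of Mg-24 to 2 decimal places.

78.99%

The remaining 88.99% is split between Mg-24 (fraction x) and Mg-25 (fraction 0.8899 − x).
Substituting: 23.985x + 24.986(0.8899 − x) = 21.4443717
(23.985 − 24.986)x = -0.7906697  ⇒  x = 0.78988, y = 0.10002
Mg-24: 78.99%, Mg-25: 10.00%.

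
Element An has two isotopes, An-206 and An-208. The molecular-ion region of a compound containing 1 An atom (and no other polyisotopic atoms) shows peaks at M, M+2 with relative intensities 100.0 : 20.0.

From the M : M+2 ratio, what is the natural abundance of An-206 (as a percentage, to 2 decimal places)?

If p is the fraction of An that is An-206, then I(M+2)/I(M) = [C(1,1)·p^0·(1−p)] / p^1 = 1·(1−p)/p = 20.0/100.0 = 0.2000
(1−p)/p = 0.2000/1 = 0.2000  ⇒  p = 1/(1 + 0.2000) = 0.8333
An-206: 83.33%, An-208: 16.67%.

83.33%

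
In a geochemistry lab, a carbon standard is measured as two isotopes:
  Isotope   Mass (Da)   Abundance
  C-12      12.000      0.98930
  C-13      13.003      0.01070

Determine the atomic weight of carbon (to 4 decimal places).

The abundance-weighted mean is 0.98930 × 12.000 + 0.01070 × 13.003
= 11.87160 + 0.13913 = 12.01073 Da

12.0107 Da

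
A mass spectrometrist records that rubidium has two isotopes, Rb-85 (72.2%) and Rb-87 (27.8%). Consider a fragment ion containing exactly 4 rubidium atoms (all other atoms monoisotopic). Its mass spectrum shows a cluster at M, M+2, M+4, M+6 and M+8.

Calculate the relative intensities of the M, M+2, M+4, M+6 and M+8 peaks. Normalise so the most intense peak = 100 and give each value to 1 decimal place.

64.9 : 100.0 : 57.8 : 14.8 : 1.4

Each Rb atom is independently Rb-85 (p = 0.722) or Rb-87 (q = 0.278); the cluster is the binomial expansion (p + q)^4.
P(M) = 0.722^4 = 0.271737
P(M+2) = 4 × 0.722^3 × 0.278^1 = 0.418520
P(M+4) = 6 × 0.722^2 × 0.278^2 = 0.241721
P(M+6) = 4 × 0.722^1 × 0.278^3 = 0.062049
P(M+8) = 0.278^4 = 0.005973
The M+2 peak is largest (0.418520); scaling to 100 gives 64.9 : 100.0 : 57.8 : 14.8 : 1.4.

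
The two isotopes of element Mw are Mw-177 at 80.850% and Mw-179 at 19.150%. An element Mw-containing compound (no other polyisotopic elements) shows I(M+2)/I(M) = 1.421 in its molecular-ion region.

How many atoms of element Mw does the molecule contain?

The M+2/M ratio from n Mw atoms is n · q/p = n · 0.19150/0.80850.
n = 1.421 × 0.80850/0.19150 = 6.00 ≈ 6

6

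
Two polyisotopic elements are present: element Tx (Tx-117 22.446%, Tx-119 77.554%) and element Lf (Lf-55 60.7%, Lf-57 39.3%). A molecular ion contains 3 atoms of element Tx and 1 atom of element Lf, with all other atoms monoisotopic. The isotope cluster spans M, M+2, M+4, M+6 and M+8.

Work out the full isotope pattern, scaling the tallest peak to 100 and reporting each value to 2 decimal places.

1.55 : 17.09 : 66.00 : 100.00 : 41.45

Element Tx pattern (n=3): 0.01130881 : 0.11722045 : 0.40501268 : 0.46645807
Element Lf pattern (n=1): 0.6070 : 0.3930
Convolve the two distributions (both contribute in 2-u steps):
  M: 0.01130881×0.6070 = 0.006864
  M+2: 0.01130881×0.3930 + 0.11722045×0.6070 = 0.075597
  M+4: 0.11722045×0.3930 + 0.40501268×0.6070 = 0.291910
  M+6: 0.40501268×0.3930 + 0.46645807×0.6070 = 0.442310
  M+8: 0.46645807×0.3930 = 0.183318
Scale to base peak (0.442310) = 100: 1.55 : 17.09 : 66.00 : 100.00 : 41.45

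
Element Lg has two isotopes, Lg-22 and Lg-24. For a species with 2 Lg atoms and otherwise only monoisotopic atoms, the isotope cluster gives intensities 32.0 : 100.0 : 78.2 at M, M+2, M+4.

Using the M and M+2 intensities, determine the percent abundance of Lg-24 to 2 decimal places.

Write p for the Lg-22 fraction. I(M+2)/I(M) = [C(2,1)·p^1·(1−p)] / p^2 = 2·(1−p)/p = 100.0/32.0 = 3.1250
(1−p)/p = 3.1250/2 = 1.5625  ⇒  p = 1/(1 + 1.5625) = 0.3902
Lg-22: 39.02%, Lg-24: 60.98%.

60.98%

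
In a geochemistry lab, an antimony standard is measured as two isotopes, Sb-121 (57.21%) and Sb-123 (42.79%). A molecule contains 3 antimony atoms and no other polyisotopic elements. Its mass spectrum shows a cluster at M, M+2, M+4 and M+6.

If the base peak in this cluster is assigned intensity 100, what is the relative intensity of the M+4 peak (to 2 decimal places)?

Binomial terms of (0.5721 + 0.4279)^3: M 0.1872, M+2 0.4202, M+4 0.3143, M+6 0.0783 → M+2 is the base peak.
P(M+2) = C(3,1) × 0.5721^2 × 0.4279^1 = 3 × 0.32729841 × 0.4279 = 0.420153 (base)
P(M+4) = C(3,2) × 0.5721^1 × 0.4279^2 = 3 × 0.5721 × 0.18309841 = 0.314252
Relative intensity = 0.314252 / 0.420153 × 100 = 74.79

74.79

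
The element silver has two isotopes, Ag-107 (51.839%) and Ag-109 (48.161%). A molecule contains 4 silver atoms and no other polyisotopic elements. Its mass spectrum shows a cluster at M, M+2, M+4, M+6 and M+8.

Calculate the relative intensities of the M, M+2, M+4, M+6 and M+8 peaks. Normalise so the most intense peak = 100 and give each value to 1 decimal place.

19.3 : 71.8 : 100.0 : 61.9 : 14.4

Each Ag atom is independently Ag-107 (p = 0.51839) or Ag-109 (q = 0.48161); the cluster is the binomial expansion (p + q)^4.
P(M) = 0.51839^4 = 0.072215
P(M+2) = 4 × 0.51839^3 × 0.48161^1 = 0.268365
P(M+4) = 6 × 0.51839^2 × 0.48161^2 = 0.373986
P(M+6) = 4 × 0.51839^1 × 0.48161^3 = 0.231634
P(M+8) = 0.48161^4 = 0.053800
The M+4 peak is largest (0.373986); scaling to 100 gives 19.3 : 71.8 : 100.0 : 61.9 : 14.4.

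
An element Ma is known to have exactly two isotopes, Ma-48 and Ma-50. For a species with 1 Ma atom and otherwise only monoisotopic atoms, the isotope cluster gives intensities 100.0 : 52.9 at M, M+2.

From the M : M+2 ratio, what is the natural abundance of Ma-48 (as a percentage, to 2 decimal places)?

Write p for the Ma-48 fraction. I(M+2)/I(M) = [C(1,1)·p^0·(1−p)] / p^1 = 1·(1−p)/p = 52.9/100.0 = 0.5290
(1−p)/p = 0.5290/1 = 0.5290  ⇒  p = 1/(1 + 0.5290) = 0.6540
Ma-48: 65.40%, Ma-50: 34.60%.

65.40%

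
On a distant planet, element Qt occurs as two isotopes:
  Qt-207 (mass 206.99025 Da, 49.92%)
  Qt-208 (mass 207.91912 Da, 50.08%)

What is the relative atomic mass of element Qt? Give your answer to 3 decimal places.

Average mass = Σ (abundance × isotope mass) = 0.4992 × 206.99025 + 0.5008 × 207.91912
= 103.329533 + 104.125895 = 207.455428 Da

207.455 Da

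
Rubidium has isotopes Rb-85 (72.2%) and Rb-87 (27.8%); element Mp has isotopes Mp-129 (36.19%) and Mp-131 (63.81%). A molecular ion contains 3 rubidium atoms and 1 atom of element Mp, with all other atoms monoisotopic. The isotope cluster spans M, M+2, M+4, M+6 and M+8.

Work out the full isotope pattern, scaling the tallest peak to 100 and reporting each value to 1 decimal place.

Rubidium pattern (n=3): 0.37636705 : 0.43475086 : 0.16739714 : 0.02148495
Element Mp pattern (n=1): 0.3619 : 0.6381
Convolve the two distributions (both contribute in 2-u steps):
  M: 0.37636705×0.3619 = 0.136207
  M+2: 0.37636705×0.6381 + 0.43475086×0.3619 = 0.397496
  M+4: 0.43475086×0.6381 + 0.16739714×0.3619 = 0.337996
  M+6: 0.16739714×0.6381 + 0.02148495×0.3619 = 0.114592
  M+8: 0.02148495×0.6381 = 0.013710
Scale to base peak (0.397496) = 100: 34.3 : 100.0 : 85.0 : 28.8 : 3.4

34.3 : 100.0 : 85.0 : 28.8 : 3.4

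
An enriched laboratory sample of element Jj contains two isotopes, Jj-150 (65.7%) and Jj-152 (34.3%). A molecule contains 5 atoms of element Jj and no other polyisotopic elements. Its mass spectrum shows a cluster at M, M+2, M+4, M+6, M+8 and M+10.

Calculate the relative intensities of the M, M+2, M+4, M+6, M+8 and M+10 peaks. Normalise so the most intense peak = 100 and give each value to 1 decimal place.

Expanding (0.657 + 0.343)^5:
P(M) = 0.657^5 = 0.122413
P(M+2) = 5 × 0.657^4 × 0.343^1 = 0.319540
P(M+4) = 10 × 0.657^3 × 0.343^2 = 0.333645
P(M+6) = 10 × 0.657^2 × 0.343^3 = 0.174186
P(M+8) = 5 × 0.657^1 × 0.343^4 = 0.045469
P(M+10) = 0.343^5 = 0.004748
The M+4 peak is largest (0.333645); scaling to 100 gives 36.7 : 95.8 : 100.0 : 52.2 : 13.6 : 1.4.

36.7 : 95.8 : 100.0 : 52.2 : 13.6 : 1.4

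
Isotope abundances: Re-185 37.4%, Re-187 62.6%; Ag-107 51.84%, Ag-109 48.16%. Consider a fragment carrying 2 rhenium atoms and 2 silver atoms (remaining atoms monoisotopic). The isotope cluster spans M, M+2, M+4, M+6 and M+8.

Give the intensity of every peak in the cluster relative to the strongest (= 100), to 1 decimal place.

Rhenium pattern (n=2): 0.139876 : 0.468248 : 0.391876
Silver pattern (n=2): 0.26873856 : 0.49932288 : 0.23193856
Convolve the two distributions (both contribute in 2-u steps):
  M: 0.139876×0.26873856 = 0.037590
  M+2: 0.139876×0.49932288 + 0.468248×0.26873856 = 0.195680
  M+4: 0.139876×0.23193856 + 0.468248×0.49932288 + 0.391876×0.26873856 = 0.371562
  M+6: 0.468248×0.23193856 + 0.391876×0.49932288 = 0.304277
  M+8: 0.391876×0.23193856 = 0.090891
Scale to base peak (0.371562) = 100: 10.1 : 52.7 : 100.0 : 81.9 : 24.5

10.1 : 52.7 : 100.0 : 81.9 : 24.5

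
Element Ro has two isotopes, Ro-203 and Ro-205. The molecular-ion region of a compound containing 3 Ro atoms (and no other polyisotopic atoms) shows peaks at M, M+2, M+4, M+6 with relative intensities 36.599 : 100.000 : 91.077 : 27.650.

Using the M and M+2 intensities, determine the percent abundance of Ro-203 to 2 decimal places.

52.33%

If p is the fraction of Ro that is Ro-203, then I(M+2)/I(M) = [C(3,1)·p^2·(1−p)] / p^3 = 3·(1−p)/p = 100.000/36.599 = 2.7323
(1−p)/p = 2.7323/3 = 0.9108  ⇒  p = 1/(1 + 0.9108) = 0.5233
Ro-203: 52.33%, Ro-205: 47.67%.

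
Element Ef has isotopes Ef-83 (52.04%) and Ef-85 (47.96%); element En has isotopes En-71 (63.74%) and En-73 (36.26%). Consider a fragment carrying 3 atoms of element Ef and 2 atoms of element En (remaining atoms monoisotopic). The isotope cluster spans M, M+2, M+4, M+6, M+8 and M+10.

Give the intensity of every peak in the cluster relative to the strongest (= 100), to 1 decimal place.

Element Ef pattern (n=3): 0.14093273 : 0.38965029 : 0.35910123 : 0.11031575
Element En pattern (n=2): 0.40627876 : 0.46224248 : 0.13147876
Convolve the two distributions (both contribute in 2-u steps):
  M: 0.14093273×0.40627876 = 0.057258
  M+2: 0.14093273×0.46224248 + 0.38965029×0.40627876 = 0.223452
  M+4: 0.14093273×0.13147876 + 0.38965029×0.46224248 + 0.35910123×0.40627876 = 0.344538
  M+6: 0.38965029×0.13147876 + 0.35910123×0.46224248 + 0.11031575×0.40627876 = 0.262042
  M+8: 0.35910123×0.13147876 + 0.11031575×0.46224248 = 0.098207
  M+10: 0.11031575×0.13147876 = 0.014504
Scale to base peak (0.344538) = 100: 16.6 : 64.9 : 100.0 : 76.1 : 28.5 : 4.2

16.6 : 64.9 : 100.0 : 76.1 : 28.5 : 4.2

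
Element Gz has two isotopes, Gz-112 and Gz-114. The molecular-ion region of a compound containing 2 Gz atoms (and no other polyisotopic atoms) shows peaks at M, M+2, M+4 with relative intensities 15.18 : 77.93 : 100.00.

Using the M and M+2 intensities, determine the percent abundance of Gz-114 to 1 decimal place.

72.0%

Let p = fractional abundance of Gz-112. I(M+2)/I(M) = [C(2,1)·p^1·(1−p)] / p^2 = 2·(1−p)/p = 77.93/15.18 = 5.1337
(1−p)/p = 5.1337/2 = 2.5669  ⇒  p = 1/(1 + 2.5669) = 0.2804
Gz-112: 28.0%, Gz-114: 72.0%.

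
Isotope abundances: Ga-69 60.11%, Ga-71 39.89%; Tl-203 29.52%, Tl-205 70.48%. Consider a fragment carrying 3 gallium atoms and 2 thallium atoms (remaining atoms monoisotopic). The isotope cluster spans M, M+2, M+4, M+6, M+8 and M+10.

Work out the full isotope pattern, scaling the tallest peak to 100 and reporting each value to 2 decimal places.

5.57 : 37.69 : 92.08 : 100.00 : 49.73 : 9.28

Gallium pattern (n=3): 0.21719018 : 0.43239309 : 0.28694328 : 0.06347345
Thallium pattern (n=2): 0.08714304 : 0.41611392 : 0.49674304
Convolve the two distributions (both contribute in 2-u steps):
  M: 0.21719018×0.08714304 = 0.018927
  M+2: 0.21719018×0.41611392 + 0.43239309×0.08714304 = 0.128056
  M+4: 0.21719018×0.49674304 + 0.43239309×0.41611392 + 0.28694328×0.08714304 = 0.312818
  M+6: 0.43239309×0.49674304 + 0.28694328×0.41611392 + 0.06347345×0.08714304 = 0.339721
  M+8: 0.28694328×0.49674304 + 0.06347345×0.41611392 = 0.168949
  M+10: 0.06347345×0.49674304 = 0.031530
Scale to base peak (0.339721) = 100: 5.57 : 37.69 : 92.08 : 100.00 : 49.73 : 9.28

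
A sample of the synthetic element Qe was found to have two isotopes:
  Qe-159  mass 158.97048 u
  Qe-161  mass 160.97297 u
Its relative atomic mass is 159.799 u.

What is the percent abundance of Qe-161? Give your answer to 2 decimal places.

41.37%

With x = fraction of Qe-159 (so Qe-161 is 1 − x):
158.97048·x + 160.97297·(1 − x) = 159.799
(158.97048 − 160.97297)·x = 159.799 − 160.97297
x = -1.17397 / -2.00249 = 0.58626 → 58.63% Qe-159, 41.37% Qe-161.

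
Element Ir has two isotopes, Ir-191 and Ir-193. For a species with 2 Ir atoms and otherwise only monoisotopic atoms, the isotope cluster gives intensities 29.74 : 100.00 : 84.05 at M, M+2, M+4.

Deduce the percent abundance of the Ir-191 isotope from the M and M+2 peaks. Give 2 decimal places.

37.30%

Let p = fractional abundance of Ir-191. I(M+2)/I(M) = [C(2,1)·p^1·(1−p)] / p^2 = 2·(1−p)/p = 100.00/29.74 = 3.3625
(1−p)/p = 3.3625/2 = 1.6812  ⇒  p = 1/(1 + 1.6812) = 0.3730
Ir-191: 37.30%, Ir-193: 62.70%.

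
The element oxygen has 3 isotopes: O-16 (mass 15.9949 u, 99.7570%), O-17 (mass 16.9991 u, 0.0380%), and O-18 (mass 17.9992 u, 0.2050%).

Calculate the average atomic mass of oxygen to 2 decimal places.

16.00 u

Average mass = Σ (abundance × isotope mass) = 0.997570 × 15.9949 + 0.000380 × 16.9991 + 0.002050 × 17.9992
= 15.95603 + 0.00646 + 0.03690 = 15.99939 u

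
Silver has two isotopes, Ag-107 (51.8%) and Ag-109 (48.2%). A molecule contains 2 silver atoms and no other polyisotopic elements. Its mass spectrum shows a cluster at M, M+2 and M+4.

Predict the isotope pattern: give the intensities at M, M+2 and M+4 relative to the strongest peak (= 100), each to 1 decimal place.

The 2 Ag atoms are independent, so intensities follow the terms of (0.518 + 0.482)^2.
P(M) = 0.518^2 = 0.268324
P(M+2) = 2 × 0.518^1 × 0.482^1 = 0.499352
P(M+4) = 0.482^2 = 0.232324
The M+2 peak is largest (0.499352); scaling to 100 gives 53.7 : 100.0 : 46.5.

53.7 : 100.0 : 46.5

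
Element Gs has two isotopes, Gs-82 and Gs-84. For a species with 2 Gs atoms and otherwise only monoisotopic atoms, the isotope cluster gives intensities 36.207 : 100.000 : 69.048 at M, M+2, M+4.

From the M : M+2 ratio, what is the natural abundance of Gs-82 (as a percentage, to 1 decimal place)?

42.0%

Let p = fractional abundance of Gs-82. I(M+2)/I(M) = [C(2,1)·p^1·(1−p)] / p^2 = 2·(1−p)/p = 100.000/36.207 = 2.7619
(1−p)/p = 2.7619/2 = 1.3809  ⇒  p = 1/(1 + 1.3809) = 0.4200
Gs-82: 42.0%, Gs-84: 58.0%.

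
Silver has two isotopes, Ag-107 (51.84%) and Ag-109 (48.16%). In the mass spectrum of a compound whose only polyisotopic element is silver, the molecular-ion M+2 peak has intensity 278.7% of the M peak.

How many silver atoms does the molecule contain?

3

With n Ag atoms, P(M+2)/P(M) = C(n,1)·p^(n−1)q / p^n = n·q/p = n · 0.4816/0.5184.
n = 2.787 × 0.5184/0.4816 = 3.00 ≈ 3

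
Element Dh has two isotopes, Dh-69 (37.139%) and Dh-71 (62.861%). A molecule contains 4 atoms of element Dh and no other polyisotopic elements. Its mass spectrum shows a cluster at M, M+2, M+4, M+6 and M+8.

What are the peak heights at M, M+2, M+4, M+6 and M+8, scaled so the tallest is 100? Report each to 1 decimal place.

Each Dh atom is independently Dh-69 (p = 0.37139) or Dh-71 (q = 0.62861); the cluster is the binomial expansion (p + q)^4.
P(M) = 0.37139^4 = 0.019025
P(M+2) = 4 × 0.37139^3 × 0.62861^1 = 0.128805
P(M+4) = 6 × 0.37139^2 × 0.62861^2 = 0.327020
P(M+6) = 4 × 0.37139^1 × 0.62861^3 = 0.369007
P(M+8) = 0.62861^4 = 0.156144
The M+6 peak is largest (0.369007); scaling to 100 gives 5.2 : 34.9 : 88.6 : 100.0 : 42.3.

5.2 : 34.9 : 88.6 : 100.0 : 42.3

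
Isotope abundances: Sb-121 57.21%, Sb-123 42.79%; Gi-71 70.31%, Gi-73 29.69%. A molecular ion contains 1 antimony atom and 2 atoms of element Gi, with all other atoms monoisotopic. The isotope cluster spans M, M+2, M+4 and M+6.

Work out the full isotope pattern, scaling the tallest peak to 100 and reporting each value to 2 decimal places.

Antimony pattern (n=1): 0.5721 : 0.4279
Element Gi pattern (n=2): 0.49434961 : 0.41750078 : 0.08814961
Convolve the two distributions (both contribute in 2-u steps):
  M: 0.5721×0.49434961 = 0.282817
  M+2: 0.5721×0.41750078 + 0.4279×0.49434961 = 0.450384
  M+4: 0.5721×0.08814961 + 0.4279×0.41750078 = 0.229079
  M+6: 0.4279×0.08814961 = 0.037719
Scale to base peak (0.450384) = 100: 62.79 : 100.00 : 50.86 : 8.37

62.79 : 100.00 : 50.86 : 8.37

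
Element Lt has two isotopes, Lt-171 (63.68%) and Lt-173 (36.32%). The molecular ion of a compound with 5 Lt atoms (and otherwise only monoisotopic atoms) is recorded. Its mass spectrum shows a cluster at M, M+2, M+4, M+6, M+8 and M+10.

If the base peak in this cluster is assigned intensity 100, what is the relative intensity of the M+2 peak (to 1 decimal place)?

87.7

(0.6368 + 0.3632)^5 gives M 0.1047, M+2 0.2986, M+4 0.3406, M+6 0.1943, M+8 0.0554, M+10 0.0063; the largest is M+4.
P(M+4) = C(5,2) × 0.6368^3 × 0.3632^2 = 10 × 0.25823147 × 0.13191424 = 0.340644 (base)
P(M+2) = C(5,1) × 0.6368^4 × 0.3632^1 = 5 × 0.1644418 × 0.3632 = 0.298626
Relative intensity = 0.298626 / 0.340644 × 100 = 87.7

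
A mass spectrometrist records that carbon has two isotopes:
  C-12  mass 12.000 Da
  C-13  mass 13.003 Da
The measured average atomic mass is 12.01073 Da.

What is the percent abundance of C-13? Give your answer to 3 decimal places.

Let x be the fractional abundance of C-12; then C-13 has abundance 1 − x.
12.000·x + 13.003·(1 − x) = 12.01073
(12.000 − 13.003)·x = 12.01073 − 13.003
x = -0.99227 / -1.003 = 0.98930 → 98.930% C-12, 1.070% C-13.

1.070%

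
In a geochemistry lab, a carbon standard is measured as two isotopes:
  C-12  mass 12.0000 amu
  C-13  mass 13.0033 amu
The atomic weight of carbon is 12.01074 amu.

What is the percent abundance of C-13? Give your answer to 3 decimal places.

With x = fraction of C-12 (so C-13 is 1 − x):
12.0000·x + 13.0033·(1 − x) = 12.01074
(12.0000 − 13.0033)·x = 12.01074 − 13.0033
x = -0.99256 / -1.0033 = 0.98930 → 98.930% C-12, 1.070% C-13.

1.070%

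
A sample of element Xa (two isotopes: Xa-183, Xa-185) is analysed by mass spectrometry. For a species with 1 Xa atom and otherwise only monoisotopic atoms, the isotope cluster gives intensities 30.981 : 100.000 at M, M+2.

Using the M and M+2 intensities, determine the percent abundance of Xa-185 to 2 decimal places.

76.35%

Let p = fractional abundance of Xa-183. I(M+2)/I(M) = [C(1,1)·p^0·(1−p)] / p^1 = 1·(1−p)/p = 100.000/30.981 = 3.2278
(1−p)/p = 3.2278/1 = 3.2278  ⇒  p = 1/(1 + 3.2278) = 0.2365
Xa-183: 23.65%, Xa-185: 76.35%.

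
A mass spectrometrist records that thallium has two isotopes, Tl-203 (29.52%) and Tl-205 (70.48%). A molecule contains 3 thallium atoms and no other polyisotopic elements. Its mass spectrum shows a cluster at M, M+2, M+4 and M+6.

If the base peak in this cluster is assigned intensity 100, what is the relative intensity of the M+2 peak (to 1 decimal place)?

41.9

Term probabilities: M 0.0257, M+2 0.1843, M+4 0.4399, M+6 0.3501. Base peak = M+4.
P(M+4) = C(3,2) × 0.2952^1 × 0.7048^2 = 3 × 0.2952 × 0.49674304 = 0.439916 (base)
P(M+2) = C(3,1) × 0.2952^2 × 0.7048^1 = 3 × 0.08714304 × 0.7048 = 0.184255
Relative intensity = 0.184255 / 0.439916 × 100 = 41.9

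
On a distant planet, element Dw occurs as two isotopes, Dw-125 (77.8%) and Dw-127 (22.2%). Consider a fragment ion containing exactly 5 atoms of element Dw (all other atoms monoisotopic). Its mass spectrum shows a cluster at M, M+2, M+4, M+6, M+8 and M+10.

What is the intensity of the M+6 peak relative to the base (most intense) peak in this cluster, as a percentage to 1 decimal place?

16.3%

Binomial terms of (0.778 + 0.222)^5: M 0.2850, M+2 0.4067, M+4 0.2321, M+6 0.0662, M+8 0.0094, M+10 0.0005 → M+2 is the base peak.
P(M+2) = C(5,1) × 0.778^4 × 0.222^1 = 5 × 0.36636872 × 0.2220 = 0.406669 (base)
P(M+6) = C(5,3) × 0.778^2 × 0.222^3 = 10 × 0.605284 × 0.01094105 = 0.066224
Relative intensity = 0.066224 / 0.406669 × 100 = 16.3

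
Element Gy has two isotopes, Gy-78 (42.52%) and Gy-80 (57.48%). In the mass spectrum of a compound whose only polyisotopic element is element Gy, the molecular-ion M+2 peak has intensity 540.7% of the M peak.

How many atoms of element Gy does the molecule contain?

The M+2/M ratio from n Gy atoms is n · q/p = n · 0.5748/0.4252.
n = 5.407 × 0.4252/0.5748 = 4.00 ≈ 4

4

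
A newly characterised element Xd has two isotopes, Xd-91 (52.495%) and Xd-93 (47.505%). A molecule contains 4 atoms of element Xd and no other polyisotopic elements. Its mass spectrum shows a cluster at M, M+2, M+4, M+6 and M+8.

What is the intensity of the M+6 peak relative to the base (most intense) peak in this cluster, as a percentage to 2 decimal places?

60.33%

Binomial terms of (0.52495 + 0.47505)^4: M 0.0759, M+2 0.2749, M+4 0.3731, M+6 0.2251, M+8 0.0509 → M+4 is the base peak.
P(M+4) = C(4,2) × 0.52495^2 × 0.47505^2 = 6 × 0.2755725 × 0.2256725 = 0.373135 (base)
P(M+6) = C(4,3) × 0.52495^1 × 0.47505^3 = 4 × 0.52495 × 0.10720572 = 0.225111
Relative intensity = 0.225111 / 0.373135 × 100 = 60.33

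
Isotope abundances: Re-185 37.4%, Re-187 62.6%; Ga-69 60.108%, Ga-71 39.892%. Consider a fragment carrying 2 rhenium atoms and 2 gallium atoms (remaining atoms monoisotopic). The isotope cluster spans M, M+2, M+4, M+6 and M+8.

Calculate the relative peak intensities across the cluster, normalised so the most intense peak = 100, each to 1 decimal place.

13.0 : 60.8 : 100.0 : 67.6 : 16.1

Rhenium pattern (n=2): 0.139876 : 0.468248 : 0.391876
Gallium pattern (n=2): 0.36129717 : 0.47956567 : 0.15913717
Convolve the two distributions (both contribute in 2-u steps):
  M: 0.139876×0.36129717 = 0.050537
  M+2: 0.139876×0.47956567 + 0.468248×0.36129717 = 0.236256
  M+4: 0.139876×0.15913717 + 0.468248×0.47956567 + 0.391876×0.36129717 = 0.388399
  M+6: 0.468248×0.15913717 + 0.391876×0.47956567 = 0.262446
  M+8: 0.391876×0.15913717 = 0.062362
Scale to base peak (0.388399) = 100: 13.0 : 60.8 : 100.0 : 67.6 : 16.1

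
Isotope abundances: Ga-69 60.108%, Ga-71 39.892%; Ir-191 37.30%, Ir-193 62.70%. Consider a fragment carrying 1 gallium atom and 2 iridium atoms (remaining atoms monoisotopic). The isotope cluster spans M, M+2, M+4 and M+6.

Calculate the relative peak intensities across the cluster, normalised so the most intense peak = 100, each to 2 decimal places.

19.78 : 79.61 : 100.00 : 37.08

Gallium pattern (n=1): 0.60108 : 0.39892
Iridium pattern (n=2): 0.139129 : 0.467742 : 0.393129
Convolve the two distributions (both contribute in 2-u steps):
  M: 0.60108×0.139129 = 0.083628
  M+2: 0.60108×0.467742 + 0.39892×0.139129 = 0.336652
  M+4: 0.60108×0.393129 + 0.39892×0.467742 = 0.422894
  M+6: 0.39892×0.393129 = 0.156827
Scale to base peak (0.422894) = 100: 19.78 : 79.61 : 100.00 : 37.08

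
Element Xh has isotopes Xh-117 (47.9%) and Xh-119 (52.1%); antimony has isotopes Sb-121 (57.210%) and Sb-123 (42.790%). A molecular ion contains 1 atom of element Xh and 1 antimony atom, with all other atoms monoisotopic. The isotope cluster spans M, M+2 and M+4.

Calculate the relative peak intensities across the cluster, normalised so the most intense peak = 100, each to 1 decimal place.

Element Xh pattern (n=1): 0.4790 : 0.5210
Antimony pattern (n=1): 0.5721 : 0.4279
Convolve the two distributions (both contribute in 2-u steps):
  M: 0.4790×0.5721 = 0.274036
  M+2: 0.4790×0.4279 + 0.5210×0.5721 = 0.503028
  M+4: 0.5210×0.4279 = 0.222936
Scale to base peak (0.503028) = 100: 54.5 : 100.0 : 44.3

54.5 : 100.0 : 44.3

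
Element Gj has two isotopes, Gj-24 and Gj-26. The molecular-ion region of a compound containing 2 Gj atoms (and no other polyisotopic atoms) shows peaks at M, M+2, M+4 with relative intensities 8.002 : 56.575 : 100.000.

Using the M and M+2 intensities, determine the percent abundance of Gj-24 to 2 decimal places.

22.05%

Let p = fractional abundance of Gj-24. I(M+2)/I(M) = [C(2,1)·p^1·(1−p)] / p^2 = 2·(1−p)/p = 56.575/8.002 = 7.0701
(1−p)/p = 7.0701/2 = 3.5351  ⇒  p = 1/(1 + 3.5351) = 0.2205
Gj-24: 22.05%, Gj-26: 77.95%.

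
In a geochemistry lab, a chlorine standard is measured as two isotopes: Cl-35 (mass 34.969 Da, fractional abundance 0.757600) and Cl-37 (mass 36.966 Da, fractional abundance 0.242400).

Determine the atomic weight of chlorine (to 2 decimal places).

35.45 Da

Weight each isotope mass by its fractional abundance: 0.757600 × 34.969 + 0.242400 × 36.966
= 26.4925 + 8.9606 = 35.4531 Da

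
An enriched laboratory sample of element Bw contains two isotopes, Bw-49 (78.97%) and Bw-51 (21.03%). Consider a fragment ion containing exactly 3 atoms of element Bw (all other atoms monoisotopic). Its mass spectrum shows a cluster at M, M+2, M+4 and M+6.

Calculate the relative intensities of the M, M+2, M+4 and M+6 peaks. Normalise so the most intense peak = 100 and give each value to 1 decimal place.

The 3 Bw atoms are independent, so intensities follow the terms of (0.7897 + 0.2103)^3.
P(M) = 0.7897^3 = 0.492478
P(M+2) = 3 × 0.7897^2 × 0.2103^1 = 0.393446
P(M+4) = 3 × 0.7897^1 × 0.2103^2 = 0.104776
P(M+6) = 0.2103^3 = 0.009301
The M peak is largest (0.492478); scaling to 100 gives 100.0 : 79.9 : 21.3 : 1.9.

100.0 : 79.9 : 21.3 : 1.9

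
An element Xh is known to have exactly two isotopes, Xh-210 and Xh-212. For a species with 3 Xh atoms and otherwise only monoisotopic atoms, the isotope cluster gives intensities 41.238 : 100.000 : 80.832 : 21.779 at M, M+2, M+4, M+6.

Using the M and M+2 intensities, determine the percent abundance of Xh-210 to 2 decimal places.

55.30%

Write p for the Xh-210 fraction. I(M+2)/I(M) = [C(3,1)·p^2·(1−p)] / p^3 = 3·(1−p)/p = 100.000/41.238 = 2.4249
(1−p)/p = 2.4249/3 = 0.8083  ⇒  p = 1/(1 + 0.8083) = 0.5530
Xh-210: 55.30%, Xh-212: 44.70%.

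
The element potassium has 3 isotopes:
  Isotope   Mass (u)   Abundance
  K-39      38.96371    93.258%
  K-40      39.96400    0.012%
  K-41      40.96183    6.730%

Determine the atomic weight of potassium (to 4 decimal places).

Ar = Σ fᵢ·mᵢ = 0.93258 × 38.96371 + 0.00012 × 39.96400 + 0.06730 × 40.96183
= 36.336777 + 0.004796 + 2.756731 = 39.098304 u

39.0983 u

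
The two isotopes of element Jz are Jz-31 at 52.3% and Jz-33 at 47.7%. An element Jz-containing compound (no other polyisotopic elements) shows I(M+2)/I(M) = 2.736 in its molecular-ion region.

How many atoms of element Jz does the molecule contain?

The M+2/M ratio from n Jz atoms is n · q/p = n · 0.477/0.523.
n = 2.736 × 0.523/0.477 = 3.00 ≈ 3

3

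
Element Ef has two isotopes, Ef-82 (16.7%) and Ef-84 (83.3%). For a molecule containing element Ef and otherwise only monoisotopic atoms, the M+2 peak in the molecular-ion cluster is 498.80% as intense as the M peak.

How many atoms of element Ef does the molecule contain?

1

The M+2/M ratio from n Ef atoms is n · q/p = n · 0.833/0.167.
n = 4.9880 × 0.167/0.833 = 1.00 ≈ 1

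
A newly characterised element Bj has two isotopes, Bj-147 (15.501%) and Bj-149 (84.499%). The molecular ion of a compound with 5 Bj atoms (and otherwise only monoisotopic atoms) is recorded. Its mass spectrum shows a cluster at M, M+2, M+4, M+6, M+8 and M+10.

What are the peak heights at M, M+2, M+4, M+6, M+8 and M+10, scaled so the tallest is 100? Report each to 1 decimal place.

Expanding (0.15501 + 0.84499)^5:
P(M) = 0.15501^5 = 0.000089
P(M+2) = 5 × 0.15501^4 × 0.84499^1 = 0.002439
P(M+4) = 10 × 0.15501^3 × 0.84499^2 = 0.026594
P(M+6) = 10 × 0.15501^2 × 0.84499^3 = 0.144969
P(M+8) = 5 × 0.15501^1 × 0.84499^4 = 0.395126
P(M+10) = 0.84499^5 = 0.430782
The M+10 peak is largest (0.430782); scaling to 100 gives 0.0 : 0.6 : 6.2 : 33.7 : 91.7 : 100.0.

0.0 : 0.6 : 6.2 : 33.7 : 91.7 : 100.0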